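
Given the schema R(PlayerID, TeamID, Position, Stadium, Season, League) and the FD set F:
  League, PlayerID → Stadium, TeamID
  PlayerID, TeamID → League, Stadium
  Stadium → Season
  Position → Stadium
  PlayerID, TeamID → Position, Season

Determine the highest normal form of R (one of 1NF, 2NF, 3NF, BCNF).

2NF

Candidate keys: {League, PlayerID}, {PlayerID, TeamID}. Prime attributes: {League, PlayerID, TeamID}.
For Stadium → Season we have {Stadium}⁺ = {Season, Stadium}; {Stadium} is not a superkey, so BCNF fails.
Because {Season} is non-prime and the left side of Stadium → Season is not a superkey, the relation is not in 3NF.
Checking every proper subset of each key, none determines a non-prime attribute — 2NF is satisfied.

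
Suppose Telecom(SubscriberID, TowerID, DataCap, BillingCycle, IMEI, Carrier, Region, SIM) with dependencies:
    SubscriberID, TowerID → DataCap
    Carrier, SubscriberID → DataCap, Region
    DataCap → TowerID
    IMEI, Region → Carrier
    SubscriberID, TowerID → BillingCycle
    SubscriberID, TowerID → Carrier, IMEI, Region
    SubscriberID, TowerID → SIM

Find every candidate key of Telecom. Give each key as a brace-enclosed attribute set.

{SubscriberID} never appears on the right of any FD, so every key must include it.
{Carrier, SubscriberID} is a candidate key since {Carrier, SubscriberID}⁺ = {BillingCycle, Carrier, DataCap, IMEI, Region, SIM, SubscriberID, TowerID} covers every attribute.
{DataCap, SubscriberID} is a candidate key since {DataCap, SubscriberID}⁺ = {BillingCycle, Carrier, DataCap, IMEI, Region, SIM, SubscriberID, TowerID} covers every attribute.
{SubscriberID, TowerID} is a candidate key since {SubscriberID, TowerID}⁺ = {BillingCycle, Carrier, DataCap, IMEI, Region, SIM, SubscriberID, TowerID} covers every attribute.
{IMEI, Region, SubscriberID} is a candidate key since {IMEI, Region, SubscriberID}⁺ = {BillingCycle, Carrier, DataCap, IMEI, Region, SIM, SubscriberID, TowerID} covers every attribute.
No proper subset of any of these is a key, and no other minimal superkey exists.

{Carrier, SubscriberID}, {DataCap, SubscriberID}, {IMEI, Region, SubscriberID}, {SubscriberID, TowerID}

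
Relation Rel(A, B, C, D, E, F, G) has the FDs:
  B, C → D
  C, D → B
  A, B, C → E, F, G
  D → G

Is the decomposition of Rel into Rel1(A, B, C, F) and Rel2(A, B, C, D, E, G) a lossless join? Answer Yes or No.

Rel1 ∩ Rel2 = {A, B, C}; its closure under F is {A, B, C, D, E, F, G}.
This includes all of Rel1, so the common attributes are a superkey of Rel1 — the join is lossless.

Yes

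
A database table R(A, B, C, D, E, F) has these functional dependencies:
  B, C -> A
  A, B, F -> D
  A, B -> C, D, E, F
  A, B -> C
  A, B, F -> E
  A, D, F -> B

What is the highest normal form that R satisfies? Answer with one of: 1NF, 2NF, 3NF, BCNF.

Candidate keys: {A, B}, {A, D, F}, {B, C}. Prime attributes: {A, B, C, D, F}.
The left-hand side of every FD is a superkey, so BCNF is satisfied.

BCNF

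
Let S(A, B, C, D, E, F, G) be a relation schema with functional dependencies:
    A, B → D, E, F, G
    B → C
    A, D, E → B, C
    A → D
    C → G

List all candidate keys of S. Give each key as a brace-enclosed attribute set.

{A, B}, {A, E}

{A} never appears on the right of any FD, so every key must include it.
Closure of {A, B} is {A, B, C, D, E, F, G}, the whole schema; {A, B} is a candidate key.
Closure of {A, E} is {A, B, C, D, E, F, G}, the whole schema; {A, E} is a candidate key.
These are minimal and exhaustive — every other superkey contains one of them.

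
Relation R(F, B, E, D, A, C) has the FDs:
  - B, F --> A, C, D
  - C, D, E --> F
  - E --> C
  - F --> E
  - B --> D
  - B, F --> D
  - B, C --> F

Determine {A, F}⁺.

Start with {A, F}.
F --> E applies; add {E} → now {A, E, F}.
E --> C applies; add {C} → now {A, C, E, F}.
No further FD applies.

{A, C, E, F}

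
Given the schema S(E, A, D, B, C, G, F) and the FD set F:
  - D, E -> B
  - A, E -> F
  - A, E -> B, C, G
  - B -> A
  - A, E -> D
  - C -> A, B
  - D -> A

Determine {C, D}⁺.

{A, B, C, D}

Start with {C, D}.
C -> A, B applies; add {A, B} → now {A, B, C, D}.
No further FD applies.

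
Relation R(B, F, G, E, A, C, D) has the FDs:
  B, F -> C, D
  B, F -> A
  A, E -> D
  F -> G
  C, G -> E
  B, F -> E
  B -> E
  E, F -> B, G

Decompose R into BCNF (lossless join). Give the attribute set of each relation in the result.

Candidate keys of the original relation: {B, F}, {C, F}, {E, F}.
In {A, B, C, D, E, F, G}, {A, E} is not a superkey ({A, E}⁺ restricted to this set is {A, D, E}), so split on A, E -> D into {A, D, E} and {A, B, C, E, F, G}.
{A, D, E} has no BCNF violation.
In {A, B, C, E, F, G}, {F} is not a superkey ({F}⁺ restricted to this set is {F, G}), so split on F -> G into {F, G} and {A, B, C, E, F}.
{F, G} has no BCNF violation.
In {A, B, C, E, F}, {B} is not a superkey ({B}⁺ restricted to this set is {B, E}), so split on B -> E into {B, E} and {A, B, C, F}.
{B, E} has no BCNF violation.
{A, B, C, F} has no BCNF violation.

{A, B, C, F}; {A, D, E}; {B, E}; {F, G}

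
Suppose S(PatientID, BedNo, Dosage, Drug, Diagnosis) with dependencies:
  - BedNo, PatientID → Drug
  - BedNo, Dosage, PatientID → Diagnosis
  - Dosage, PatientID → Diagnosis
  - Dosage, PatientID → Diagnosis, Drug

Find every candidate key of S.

No FD produces {BedNo, Dosage, PatientID}, so they must be in every candidate key.
Closure of {BedNo, Dosage, PatientID} is {BedNo, Diagnosis, Dosage, Drug, PatientID}, the whole schema; {BedNo, Dosage, PatientID} is a candidate key.
No smaller or unrelated set reaches every attribute, so there are no other keys.

{BedNo, Dosage, PatientID}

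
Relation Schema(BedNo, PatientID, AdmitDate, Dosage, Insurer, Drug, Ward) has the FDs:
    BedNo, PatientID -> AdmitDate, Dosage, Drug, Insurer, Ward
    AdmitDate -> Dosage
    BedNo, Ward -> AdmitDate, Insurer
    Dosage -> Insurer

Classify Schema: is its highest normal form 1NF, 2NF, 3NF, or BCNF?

Candidate key: {BedNo, PatientID}. Prime attributes: {BedNo, PatientID}.
For AdmitDate -> Dosage we have {AdmitDate}⁺ = {AdmitDate, Dosage, Insurer}; {AdmitDate} is not a superkey, so BCNF fails.
AdmitDate -> Dosage has non-prime {Dosage} on the right and a non-superkey on the left, so 3NF fails.
Checking every proper subset of each key, none determines a non-prime attribute — 2NF is satisfied.

2NF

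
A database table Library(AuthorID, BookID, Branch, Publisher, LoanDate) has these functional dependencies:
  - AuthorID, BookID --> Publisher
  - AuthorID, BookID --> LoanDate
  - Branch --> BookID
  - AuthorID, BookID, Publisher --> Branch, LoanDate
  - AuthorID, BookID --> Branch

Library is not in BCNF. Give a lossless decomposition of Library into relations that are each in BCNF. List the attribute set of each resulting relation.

{AuthorID, Branch, LoanDate, Publisher}; {BookID, Branch}

Candidate keys of the original relation: {AuthorID, BookID}, {AuthorID, Branch}.
Within {AuthorID, BookID, Branch, LoanDate, Publisher}: {Branch}⁺ ∩ {AuthorID, BookID, Branch, LoanDate, Publisher} = {BookID, Branch}, not the whole set, so Branch --> BookID violates BCNF; decompose into {BookID, Branch} and {AuthorID, Branch, LoanDate, Publisher}.
{BookID, Branch} is in BCNF.
{AuthorID, Branch, LoanDate, Publisher} is in BCNF.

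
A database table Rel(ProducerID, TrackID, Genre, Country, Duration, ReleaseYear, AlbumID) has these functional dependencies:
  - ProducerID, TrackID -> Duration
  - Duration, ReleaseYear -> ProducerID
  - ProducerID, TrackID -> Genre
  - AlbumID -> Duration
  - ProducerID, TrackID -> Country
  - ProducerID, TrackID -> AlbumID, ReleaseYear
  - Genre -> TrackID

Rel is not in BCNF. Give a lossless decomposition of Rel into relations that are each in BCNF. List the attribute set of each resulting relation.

Candidate keys of the original relation: {AlbumID, Genre, ReleaseYear}, {AlbumID, ReleaseYear, TrackID}, {Duration, Genre, ReleaseYear}, {Duration, ReleaseYear, TrackID}, {Genre, ProducerID}, {ProducerID, TrackID}.
In {AlbumID, Country, Duration, Genre, ProducerID, ReleaseYear, TrackID}, {Duration, ReleaseYear} is not a superkey ({Duration, ReleaseYear}⁺ restricted to this set is {Duration, ProducerID, ReleaseYear}), so split on Duration, ReleaseYear -> ProducerID into {Duration, ProducerID, ReleaseYear} and {AlbumID, Country, Duration, Genre, ReleaseYear, TrackID}.
{Duration, ProducerID, ReleaseYear} is in BCNF.
In {AlbumID, Country, Duration, Genre, ReleaseYear, TrackID}, {AlbumID} is not a superkey ({AlbumID}⁺ restricted to this set is {AlbumID, Duration}), so split on AlbumID -> Duration into {AlbumID, Duration} and {AlbumID, Country, Genre, ReleaseYear, TrackID}.
{AlbumID, Duration} is in BCNF.
In {AlbumID, Country, Genre, ReleaseYear, TrackID}, {Genre} is not a superkey ({Genre}⁺ restricted to this set is {Genre, TrackID}), so split on Genre -> TrackID into {Genre, TrackID} and {AlbumID, Country, Genre, ReleaseYear}.
{Genre, TrackID} is in BCNF.
{AlbumID, Country, Genre, ReleaseYear} is in BCNF.

{AlbumID, Country, Genre, ReleaseYear}; {AlbumID, Duration}; {Duration, ProducerID, ReleaseYear}; {Genre, TrackID}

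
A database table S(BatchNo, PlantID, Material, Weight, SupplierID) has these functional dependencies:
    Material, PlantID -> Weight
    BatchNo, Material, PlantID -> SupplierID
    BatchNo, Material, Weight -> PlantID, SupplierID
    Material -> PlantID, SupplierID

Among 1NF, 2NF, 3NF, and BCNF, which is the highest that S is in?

1NF

Candidate key: {BatchNo, Material}. Prime attributes: {BatchNo, Material}.
For Material, PlantID -> Weight we have {Material, PlantID}⁺ = {Material, PlantID, SupplierID, Weight}; {Material, PlantID} is not a superkey, so BCNF fails.
Because {Weight} is non-prime and the left side of Material, PlantID -> Weight is not a superkey, the relation is not in 3NF.
{Material} is a proper subset of the key {BatchNo, Material}, and {Material}⁺ contains the non-prime attributes {PlantID, SupplierID, Weight} — a partial dependency, so 2NF is violated.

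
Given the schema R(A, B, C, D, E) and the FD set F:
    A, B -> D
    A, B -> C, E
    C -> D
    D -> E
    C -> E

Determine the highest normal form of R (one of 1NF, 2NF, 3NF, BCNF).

2NF

Candidate key: {A, B}. Prime attributes: {A, B}.
For C -> D we have {C}⁺ = {C, D, E}; {C} is not a superkey, so BCNF fails.
C -> D has non-prime {D} on the right and a non-superkey on the left, so 3NF fails.
No proper subset of a key has a non-prime attribute in its closure, so there is no partial dependency; 2NF holds.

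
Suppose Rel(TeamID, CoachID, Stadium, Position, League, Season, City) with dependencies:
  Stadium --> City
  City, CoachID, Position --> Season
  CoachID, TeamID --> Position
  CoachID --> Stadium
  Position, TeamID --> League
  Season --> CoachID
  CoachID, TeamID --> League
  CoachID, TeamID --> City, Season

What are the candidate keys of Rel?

{CoachID, TeamID}, {Season, TeamID}

{TeamID} never appears on the right of any FD, so every key must include it.
{CoachID, TeamID}⁺ = {City, CoachID, League, Position, Season, Stadium, TeamID}, which is every attribute, so {CoachID, TeamID} is a candidate key.
{Season, TeamID}⁺ = {City, CoachID, League, Position, Season, Stadium, TeamID}, which is every attribute, so {Season, TeamID} is a candidate key.
Any other superkey properly contains one of these, so there are no further candidate keys.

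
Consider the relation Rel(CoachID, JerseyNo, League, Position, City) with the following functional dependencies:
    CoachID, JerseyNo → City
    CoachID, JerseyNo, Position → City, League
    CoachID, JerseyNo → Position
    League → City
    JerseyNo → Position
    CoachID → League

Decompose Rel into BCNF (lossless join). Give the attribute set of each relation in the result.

{City, League}; {CoachID, JerseyNo}; {CoachID, League}; {JerseyNo, Position}

Candidate key of the original relation: {CoachID, JerseyNo}.
In {City, CoachID, JerseyNo, League, Position}, {League} is not a superkey ({League}⁺ restricted to this set is {City, League}), so split on League → City into {City, League} and {CoachID, JerseyNo, League, Position}.
{City, League} has no BCNF violation.
In {CoachID, JerseyNo, League, Position}, {JerseyNo} is not a superkey ({JerseyNo}⁺ restricted to this set is {JerseyNo, Position}), so split on JerseyNo → Position into {JerseyNo, Position} and {CoachID, JerseyNo, League}.
{JerseyNo, Position} has no BCNF violation.
In {CoachID, JerseyNo, League}, {CoachID} is not a superkey ({CoachID}⁺ restricted to this set is {CoachID, League}), so split on CoachID → League into {CoachID, League} and {CoachID, JerseyNo}.
{CoachID, League} has no BCNF violation.
{CoachID, JerseyNo} has no BCNF violation.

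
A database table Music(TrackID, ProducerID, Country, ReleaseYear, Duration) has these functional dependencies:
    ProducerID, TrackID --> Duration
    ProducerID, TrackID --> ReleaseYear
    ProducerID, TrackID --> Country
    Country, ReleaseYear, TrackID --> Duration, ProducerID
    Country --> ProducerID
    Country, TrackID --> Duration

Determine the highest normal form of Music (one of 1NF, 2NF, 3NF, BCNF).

3NF

Candidate keys: {Country, TrackID}, {ProducerID, TrackID}. Prime attributes: {Country, ProducerID, TrackID}.
Country --> ProducerID: {Country}⁺ = {Country, ProducerID}, which is not all of the attributes, so the left side is not a superkey — BCNF is violated.
Its right-hand attributes {ProducerID} are all prime, as are those of every other non-superkey FD — the relation is in 3NF.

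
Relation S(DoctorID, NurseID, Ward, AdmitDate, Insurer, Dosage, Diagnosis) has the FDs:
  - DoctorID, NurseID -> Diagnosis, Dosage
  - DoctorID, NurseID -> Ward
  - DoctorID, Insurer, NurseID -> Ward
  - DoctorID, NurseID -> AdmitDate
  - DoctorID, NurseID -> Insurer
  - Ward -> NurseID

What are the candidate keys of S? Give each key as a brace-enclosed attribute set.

{DoctorID} never appears on the right of any FD, so every key must include it.
{DoctorID, NurseID}⁺ = {AdmitDate, Diagnosis, DoctorID, Dosage, Insurer, NurseID, Ward}, which is every attribute, so {DoctorID, NurseID} is a candidate key.
{DoctorID, Ward}⁺ = {AdmitDate, Diagnosis, DoctorID, Dosage, Insurer, NurseID, Ward}, which is every attribute, so {DoctorID, Ward} is a candidate key.
These are minimal and exhaustive — every other superkey contains one of them.

{DoctorID, NurseID}, {DoctorID, Ward}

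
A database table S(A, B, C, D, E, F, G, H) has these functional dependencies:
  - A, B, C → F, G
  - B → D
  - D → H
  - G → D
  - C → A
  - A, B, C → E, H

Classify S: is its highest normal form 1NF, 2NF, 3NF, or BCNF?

Candidate key: {B, C}. Prime attributes: {B, C}.
For B → D we have {B}⁺ = {B, D, H}; {B} is not a superkey, so BCNF fails.
B → D determines the non-prime attribute {D} from a non-superkey — 3NF is violated.
The proper key subset {B} of {B, C} determines non-prime {D, H}, so the relation is not even in 2NF.

1NF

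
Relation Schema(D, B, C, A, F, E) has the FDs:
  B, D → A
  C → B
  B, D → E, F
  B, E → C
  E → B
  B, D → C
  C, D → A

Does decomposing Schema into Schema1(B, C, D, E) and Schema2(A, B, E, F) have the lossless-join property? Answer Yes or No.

Schema1 ∩ Schema2 = {B, E}; its closure under F is {B, C, E}.
Neither Schema1 nor Schema2 is contained in that closure, so the decomposition is lossy.

No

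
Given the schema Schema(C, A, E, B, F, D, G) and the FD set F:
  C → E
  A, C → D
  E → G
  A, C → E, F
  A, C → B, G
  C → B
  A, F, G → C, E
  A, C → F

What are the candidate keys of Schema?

{A, C}, {A, E, F}, {A, F, G}

{A} never appears on the right of any FD, so every key must include it.
{A, C} is a candidate key since {A, C}⁺ = {A, B, C, D, E, F, G} covers every attribute.
{A, E, F} is a candidate key since {A, E, F}⁺ = {A, B, C, D, E, F, G} covers every attribute.
{A, F, G} is a candidate key since {A, F, G}⁺ = {A, B, C, D, E, F, G} covers every attribute.
Any other superkey properly contains one of these, so there are no further candidate keys.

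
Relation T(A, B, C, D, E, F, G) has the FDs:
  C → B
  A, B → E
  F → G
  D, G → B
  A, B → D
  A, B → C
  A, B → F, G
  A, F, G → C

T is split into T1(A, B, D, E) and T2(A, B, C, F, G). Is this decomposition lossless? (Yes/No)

Yes

The shared attributes are {A, B} and {A, B}⁺ = {A, B, C, D, E, F, G}.
This includes all of T1, so the common attributes are a superkey of T1 — the join is lossless.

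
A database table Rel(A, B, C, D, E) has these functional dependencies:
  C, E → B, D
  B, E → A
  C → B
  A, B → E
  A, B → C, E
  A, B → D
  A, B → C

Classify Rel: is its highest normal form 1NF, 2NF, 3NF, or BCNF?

3NF

Candidate keys: {A, B}, {A, C}, {B, E}, {C, E}. Prime attributes: {A, B, C, E}.
For C → B we have {C}⁺ = {B, C}; {C} is not a superkey, so BCNF fails.
But every attribute on its right side ({B}) is prime, and the same holds for every other non-superkey FD, so 3NF still holds.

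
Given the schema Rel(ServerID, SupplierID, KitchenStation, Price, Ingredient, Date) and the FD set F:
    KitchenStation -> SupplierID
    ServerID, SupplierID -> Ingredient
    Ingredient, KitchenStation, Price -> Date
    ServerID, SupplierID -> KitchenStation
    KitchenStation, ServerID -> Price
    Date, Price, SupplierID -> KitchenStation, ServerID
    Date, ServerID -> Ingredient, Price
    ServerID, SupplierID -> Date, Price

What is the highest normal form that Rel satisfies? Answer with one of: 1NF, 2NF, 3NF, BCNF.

Candidate keys: {Date, KitchenStation, Price}, {Date, Price, SupplierID}, {Ingredient, KitchenStation, Price}, {KitchenStation, ServerID}, {ServerID, SupplierID}. Prime attributes: {Date, Ingredient, KitchenStation, Price, ServerID, SupplierID}.
KitchenStation -> SupplierID breaks BCNF: {KitchenStation}⁺ = {KitchenStation, SupplierID}, so {KitchenStation} is not a superkey.
Its right-hand attributes {SupplierID} are all prime, as are those of every other non-superkey FD — the relation is in 3NF.

3NF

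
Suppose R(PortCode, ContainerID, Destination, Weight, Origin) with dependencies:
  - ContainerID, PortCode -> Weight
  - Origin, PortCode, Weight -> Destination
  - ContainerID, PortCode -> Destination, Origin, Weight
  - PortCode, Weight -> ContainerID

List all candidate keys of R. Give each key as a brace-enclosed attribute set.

No FD produces {PortCode}, so it must be in every candidate key.
Closure of {ContainerID, PortCode} is {ContainerID, Destination, Origin, PortCode, Weight}, the whole schema; {ContainerID, PortCode} is a candidate key.
Closure of {PortCode, Weight} is {ContainerID, Destination, Origin, PortCode, Weight}, the whole schema; {PortCode, Weight} is a candidate key.
No proper subset of any of these is a key, and no other minimal superkey exists.

{ContainerID, PortCode}, {PortCode, Weight}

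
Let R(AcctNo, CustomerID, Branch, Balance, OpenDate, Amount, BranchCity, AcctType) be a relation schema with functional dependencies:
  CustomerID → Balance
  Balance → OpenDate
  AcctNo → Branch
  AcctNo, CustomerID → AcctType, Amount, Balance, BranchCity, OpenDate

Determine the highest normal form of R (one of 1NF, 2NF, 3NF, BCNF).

Candidate key: {AcctNo, CustomerID}. Prime attributes: {AcctNo, CustomerID}.
CustomerID → Balance breaks BCNF: {CustomerID}⁺ = {Balance, CustomerID, OpenDate}, so {CustomerID} is not a superkey.
CustomerID → Balance determines the non-prime attribute {Balance} from a non-superkey — 3NF is violated.
Since {AcctNo} ⊂ {AcctNo, CustomerID} and {AcctNo}⁺ ⊇ {Branch} with {Branch} non-prime, there is a partial dependency; 2NF fails.

1NF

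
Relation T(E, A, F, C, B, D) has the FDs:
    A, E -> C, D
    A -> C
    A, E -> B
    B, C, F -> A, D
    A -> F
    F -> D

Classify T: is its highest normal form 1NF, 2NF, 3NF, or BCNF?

Candidate keys: {A, E}, {B, C, E, F}. Prime attributes: {A, B, C, E, F}.
A -> C breaks BCNF: {A}⁺ = {A, C, D, F}, so {A} is not a superkey.
B, C, F -> A, D determines the non-prime attribute {D} from a non-superkey — 3NF is violated.
{A} is a proper subset of the key {A, E}, and {A}⁺ contains the non-prime attribute {D} — a partial dependency, so 2NF is violated.

1NF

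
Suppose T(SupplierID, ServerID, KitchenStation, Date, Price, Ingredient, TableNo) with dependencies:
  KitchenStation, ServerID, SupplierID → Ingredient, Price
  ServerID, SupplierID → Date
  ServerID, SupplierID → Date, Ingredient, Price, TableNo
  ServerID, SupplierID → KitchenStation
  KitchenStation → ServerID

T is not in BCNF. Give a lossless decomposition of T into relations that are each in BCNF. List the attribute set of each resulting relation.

{Date, Ingredient, KitchenStation, Price, SupplierID, TableNo}; {KitchenStation, ServerID}

Candidate keys of the original relation: {KitchenStation, SupplierID}, {ServerID, SupplierID}.
{Date, Ingredient, KitchenStation, Price, ServerID, SupplierID, TableNo}: {KitchenStation} determines {KitchenStation, ServerID} here but is not a superkey — split on KitchenStation → ServerID, giving {KitchenStation, ServerID} and {Date, Ingredient, KitchenStation, Price, SupplierID, TableNo}.
{KitchenStation, ServerID}: every determinant is a superkey — BCNF.
{Date, Ingredient, KitchenStation, Price, SupplierID, TableNo}: every determinant is a superkey — BCNF.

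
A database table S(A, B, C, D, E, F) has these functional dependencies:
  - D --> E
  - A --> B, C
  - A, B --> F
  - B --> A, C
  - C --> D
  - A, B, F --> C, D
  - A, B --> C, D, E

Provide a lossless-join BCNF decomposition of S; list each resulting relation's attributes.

Candidate keys of the original relation: {A}, {B}.
In {A, B, C, D, E, F}, {D} is not a superkey ({D}⁺ restricted to this set is {D, E}), so split on D --> E into {D, E} and {A, B, C, D, F}.
{D, E}: every determinant is a superkey — BCNF.
In {A, B, C, D, F}, {C} is not a superkey ({C}⁺ restricted to this set is {C, D}), so split on C --> D into {C, D} and {A, B, C, F}.
{C, D}: every determinant is a superkey — BCNF.
{A, B, C, F}: every determinant is a superkey — BCNF.

{A, B, C, F}; {C, D}; {D, E}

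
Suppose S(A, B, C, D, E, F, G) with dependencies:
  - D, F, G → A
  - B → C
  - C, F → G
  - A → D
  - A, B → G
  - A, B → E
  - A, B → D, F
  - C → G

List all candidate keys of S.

{A, B}, {B, D, F}

Attributes never on any right-hand side: {B} — every candidate key must contain it.
Closure of {A, B} is {A, B, C, D, E, F, G}, the whole schema; {A, B} is a candidate key.
Closure of {B, D, F} is {A, B, C, D, E, F, G}, the whole schema; {B, D, F} is a candidate key.
Any other superkey properly contains one of these, so there are no further candidate keys.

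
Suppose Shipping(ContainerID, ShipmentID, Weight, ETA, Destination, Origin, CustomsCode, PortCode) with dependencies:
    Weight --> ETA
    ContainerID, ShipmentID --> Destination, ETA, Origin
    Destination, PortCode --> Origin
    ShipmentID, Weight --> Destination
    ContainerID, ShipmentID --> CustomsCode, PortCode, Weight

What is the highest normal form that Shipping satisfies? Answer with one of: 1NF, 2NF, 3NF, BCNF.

Candidate key: {ContainerID, ShipmentID}. Prime attributes: {ContainerID, ShipmentID}.
Weight --> ETA: {Weight}⁺ = {ETA, Weight}, which is not all of the attributes, so the left side is not a superkey — BCNF is violated.
Because {ETA} is non-prime and the left side of Weight --> ETA is not a superkey, the relation is not in 3NF.
No proper subset of a key has a non-prime attribute in its closure, so there is no partial dependency; 2NF holds.

2NF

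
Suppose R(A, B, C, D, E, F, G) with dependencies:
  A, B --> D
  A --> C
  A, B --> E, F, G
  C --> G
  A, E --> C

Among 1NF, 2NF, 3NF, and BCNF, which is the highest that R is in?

1NF

Candidate key: {A, B}. Prime attributes: {A, B}.
For A --> C we have {A}⁺ = {A, C, G}; {A} is not a superkey, so BCNF fails.
Because {C} is non-prime and the left side of A --> C is not a superkey, the relation is not in 3NF.
{A} is a proper subset of the key {A, B}, and {A}⁺ contains the non-prime attributes {C, G} — a partial dependency, so 2NF is violated.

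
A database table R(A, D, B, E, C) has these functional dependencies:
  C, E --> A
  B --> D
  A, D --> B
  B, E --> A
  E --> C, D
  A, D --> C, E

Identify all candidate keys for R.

{E}⁺ = {A, B, C, D, E}, which is every attribute, so {E} is a candidate key.
{A, B}⁺ = {A, B, C, D, E}, which is every attribute, so {A, B} is a candidate key.
{A, D}⁺ = {A, B, C, D, E}, which is every attribute, so {A, D} is a candidate key.
Any other superkey properly contains one of these, so there are no further candidate keys.

{A, B}, {A, D}, {E}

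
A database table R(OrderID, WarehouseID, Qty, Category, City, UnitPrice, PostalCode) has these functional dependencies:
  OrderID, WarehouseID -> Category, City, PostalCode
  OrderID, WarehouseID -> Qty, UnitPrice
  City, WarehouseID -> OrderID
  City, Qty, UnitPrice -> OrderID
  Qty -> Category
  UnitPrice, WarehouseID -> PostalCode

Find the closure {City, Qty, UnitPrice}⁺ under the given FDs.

Start with {City, Qty, UnitPrice}.
City, Qty, UnitPrice -> OrderID applies; add {OrderID} → now {City, OrderID, Qty, UnitPrice}.
Qty -> Category applies; add {Category} → now {Category, City, OrderID, Qty, UnitPrice}.
No further FD applies.

{Category, City, OrderID, Qty, UnitPrice}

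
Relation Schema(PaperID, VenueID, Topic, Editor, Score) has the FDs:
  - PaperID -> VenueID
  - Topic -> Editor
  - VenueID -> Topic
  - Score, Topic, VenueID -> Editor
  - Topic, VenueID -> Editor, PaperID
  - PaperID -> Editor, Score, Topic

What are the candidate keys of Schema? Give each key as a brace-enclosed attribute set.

{PaperID} is a candidate key since {PaperID}⁺ = {Editor, PaperID, Score, Topic, VenueID} covers every attribute.
{VenueID} is a candidate key since {VenueID}⁺ = {Editor, PaperID, Score, Topic, VenueID} covers every attribute.
These are minimal and exhaustive — every other superkey contains one of them.

{PaperID}, {VenueID}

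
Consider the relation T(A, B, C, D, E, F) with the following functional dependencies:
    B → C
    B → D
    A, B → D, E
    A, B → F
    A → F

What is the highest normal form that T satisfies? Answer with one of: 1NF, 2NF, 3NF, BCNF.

1NF

Candidate key: {A, B}. Prime attributes: {A, B}.
For B → C we have {B}⁺ = {B, C, D}; {B} is not a superkey, so BCNF fails.
B → C determines the non-prime attribute {C} from a non-superkey — 3NF is violated.
The proper key subset {A} of {A, B} determines non-prime {F}, so the relation is not even in 2NF.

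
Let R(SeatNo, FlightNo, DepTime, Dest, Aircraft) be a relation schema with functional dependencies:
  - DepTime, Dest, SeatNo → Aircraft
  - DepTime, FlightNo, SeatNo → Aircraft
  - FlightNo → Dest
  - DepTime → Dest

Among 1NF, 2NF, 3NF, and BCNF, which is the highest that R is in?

1NF

Candidate key: {DepTime, FlightNo, SeatNo}. Prime attributes: {DepTime, FlightNo, SeatNo}.
DepTime, Dest, SeatNo → Aircraft: {DepTime, Dest, SeatNo}⁺ = {Aircraft, DepTime, Dest, SeatNo}, which is not all of the attributes, so the left side is not a superkey — BCNF is violated.
DepTime, Dest, SeatNo → Aircraft has non-prime {Aircraft} on the right and a non-superkey on the left, so 3NF fails.
Since {DepTime} ⊂ {DepTime, FlightNo, SeatNo} and {DepTime}⁺ ⊇ {Dest} with {Dest} non-prime, there is a partial dependency; 2NF fails.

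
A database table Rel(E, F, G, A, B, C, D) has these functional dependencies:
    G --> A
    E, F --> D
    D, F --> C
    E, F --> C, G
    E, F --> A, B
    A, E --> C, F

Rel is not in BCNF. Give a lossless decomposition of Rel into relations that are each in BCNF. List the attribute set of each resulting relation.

{A, G}; {B, D, E, F, G}; {C, D, F}

Candidate keys of the original relation: {A, E}, {E, F}, {E, G}.
Within {A, B, C, D, E, F, G}: {G}⁺ ∩ {A, B, C, D, E, F, G} = {A, G}, not the whole set, so G --> A violates BCNF; decompose into {A, G} and {B, C, D, E, F, G}.
{A, G} is in BCNF.
Within {B, C, D, E, F, G}: {D, F}⁺ ∩ {B, C, D, E, F, G} = {C, D, F}, not the whole set, so D, F --> C violates BCNF; decompose into {C, D, F} and {B, D, E, F, G}.
{C, D, F} is in BCNF.
{B, D, E, F, G} is in BCNF.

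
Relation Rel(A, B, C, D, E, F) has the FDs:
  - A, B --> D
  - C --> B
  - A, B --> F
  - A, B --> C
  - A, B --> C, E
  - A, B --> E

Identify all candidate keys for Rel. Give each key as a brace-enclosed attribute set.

No FD produces {A}, so it must be in every candidate key.
{A, B} is a candidate key since {A, B}⁺ = {A, B, C, D, E, F} covers every attribute.
{A, C} is a candidate key since {A, C}⁺ = {A, B, C, D, E, F} covers every attribute.
These are minimal and exhaustive — every other superkey contains one of them.

{A, B}, {A, C}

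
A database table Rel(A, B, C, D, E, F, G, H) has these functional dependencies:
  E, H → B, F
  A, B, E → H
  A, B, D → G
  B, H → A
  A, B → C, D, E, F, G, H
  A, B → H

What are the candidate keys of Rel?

{A, B} is a candidate key since {A, B}⁺ = {A, B, C, D, E, F, G, H} covers every attribute.
{B, H} is a candidate key since {B, H}⁺ = {A, B, C, D, E, F, G, H} covers every attribute.
{E, H} is a candidate key since {E, H}⁺ = {A, B, C, D, E, F, G, H} covers every attribute.
Any other superkey properly contains one of these, so there are no further candidate keys.

{A, B}, {B, H}, {E, H}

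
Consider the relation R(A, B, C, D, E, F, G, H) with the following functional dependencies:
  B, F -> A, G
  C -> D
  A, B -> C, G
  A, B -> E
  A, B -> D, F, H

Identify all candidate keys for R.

{A, B}, {B, F}

No FD produces {B}, so it must be in every candidate key.
{A, B}⁺ = {A, B, C, D, E, F, G, H}, which is every attribute, so {A, B} is a candidate key.
{B, F}⁺ = {A, B, C, D, E, F, G, H}, which is every attribute, so {B, F} is a candidate key.
No proper subset of any of these is a key, and no other minimal superkey exists.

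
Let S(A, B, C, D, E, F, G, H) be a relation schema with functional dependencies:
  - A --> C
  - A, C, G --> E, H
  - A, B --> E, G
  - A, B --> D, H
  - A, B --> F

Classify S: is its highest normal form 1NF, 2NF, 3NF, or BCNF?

Candidate key: {A, B}. Prime attributes: {A, B}.
For A --> C we have {A}⁺ = {A, C}; {A} is not a superkey, so BCNF fails.
A --> C determines the non-prime attribute {C} from a non-superkey — 3NF is violated.
The proper key subset {A} of {A, B} determines non-prime {C}, so the relation is not even in 2NF.

1NF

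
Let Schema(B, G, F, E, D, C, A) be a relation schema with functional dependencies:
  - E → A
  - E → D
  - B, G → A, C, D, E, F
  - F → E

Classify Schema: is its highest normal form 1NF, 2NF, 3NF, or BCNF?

2NF

Candidate key: {B, G}. Prime attributes: {B, G}.
E → A: {E}⁺ = {A, D, E}, which is not all of the attributes, so the left side is not a superkey — BCNF is violated.
Because {A} is non-prime and the left side of E → A is not a superkey, the relation is not in 3NF.
Checking every proper subset of each key, none determines a non-prime attribute — 2NF is satisfied.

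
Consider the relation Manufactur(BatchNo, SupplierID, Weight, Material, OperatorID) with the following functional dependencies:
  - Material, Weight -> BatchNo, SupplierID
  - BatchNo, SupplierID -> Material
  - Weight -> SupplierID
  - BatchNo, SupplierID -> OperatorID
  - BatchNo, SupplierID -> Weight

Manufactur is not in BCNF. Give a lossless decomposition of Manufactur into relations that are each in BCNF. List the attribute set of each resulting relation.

{BatchNo, Material, OperatorID, Weight}; {SupplierID, Weight}

Candidate keys of the original relation: {BatchNo, SupplierID}, {BatchNo, Weight}, {Material, Weight}.
In {BatchNo, Material, OperatorID, SupplierID, Weight}, {Weight} is not a superkey ({Weight}⁺ restricted to this set is {SupplierID, Weight}), so split on Weight -> SupplierID into {SupplierID, Weight} and {BatchNo, Material, OperatorID, Weight}.
{SupplierID, Weight}: every determinant is a superkey — BCNF.
{BatchNo, Material, OperatorID, Weight}: every determinant is a superkey — BCNF.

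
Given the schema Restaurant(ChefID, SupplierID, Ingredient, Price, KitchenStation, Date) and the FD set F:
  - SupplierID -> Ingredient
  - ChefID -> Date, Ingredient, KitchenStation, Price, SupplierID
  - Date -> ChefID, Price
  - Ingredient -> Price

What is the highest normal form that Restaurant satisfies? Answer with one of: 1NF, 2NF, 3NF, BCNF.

2NF

Candidate keys: {ChefID}, {Date}. Prime attributes: {ChefID, Date}.
SupplierID -> Ingredient breaks BCNF: {SupplierID}⁺ = {Ingredient, Price, SupplierID}, so {SupplierID} is not a superkey.
SupplierID -> Ingredient determines the non-prime attribute {Ingredient} from a non-superkey — 3NF is violated.
Every candidate key is a single attribute, so no partial dependency is possible; 2NF holds.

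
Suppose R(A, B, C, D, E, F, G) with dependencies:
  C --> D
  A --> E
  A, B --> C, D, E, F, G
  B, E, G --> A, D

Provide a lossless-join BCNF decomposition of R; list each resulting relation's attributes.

Candidate keys of the original relation: {A, B}, {B, E, G}.
{A, B, C, D, E, F, G}: {C} determines {C, D} here but is not a superkey — split on C --> D, giving {C, D} and {A, B, C, E, F, G}.
{C, D} is in BCNF.
{A, B, C, E, F, G}: {A} determines {A, E} here but is not a superkey — split on A --> E, giving {A, E} and {A, B, C, F, G}.
{A, E} is in BCNF.
{A, B, C, F, G} is in BCNF.

{A, B, C, F, G}; {A, E}; {C, D}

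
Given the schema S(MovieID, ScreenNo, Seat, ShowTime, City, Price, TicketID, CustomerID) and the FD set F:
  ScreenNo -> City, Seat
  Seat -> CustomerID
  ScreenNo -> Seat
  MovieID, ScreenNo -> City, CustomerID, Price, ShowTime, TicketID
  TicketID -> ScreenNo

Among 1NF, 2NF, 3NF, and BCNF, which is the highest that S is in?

Candidate keys: {MovieID, ScreenNo}, {MovieID, TicketID}. Prime attributes: {MovieID, ScreenNo, TicketID}.
For ScreenNo -> City, Seat we have {ScreenNo}⁺ = {City, CustomerID, ScreenNo, Seat}; {ScreenNo} is not a superkey, so BCNF fails.
Because {City, Seat} are non-prime and the left side of ScreenNo -> City, Seat is not a superkey, the relation is not in 3NF.
The proper key subset {ScreenNo} of {MovieID, ScreenNo} determines non-prime {City, CustomerID, Seat}, so the relation is not even in 2NF.

1NF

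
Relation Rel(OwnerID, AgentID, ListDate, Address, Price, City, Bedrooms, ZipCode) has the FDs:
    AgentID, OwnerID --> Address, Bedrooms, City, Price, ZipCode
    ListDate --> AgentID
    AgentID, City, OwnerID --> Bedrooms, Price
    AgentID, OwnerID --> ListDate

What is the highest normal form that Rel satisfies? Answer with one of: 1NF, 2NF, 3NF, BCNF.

3NF

Candidate keys: {AgentID, OwnerID}, {ListDate, OwnerID}. Prime attributes: {AgentID, ListDate, OwnerID}.
ListDate --> AgentID breaks BCNF: {ListDate}⁺ = {AgentID, ListDate}, so {ListDate} is not a superkey.
But every attribute on its right side ({AgentID}) is prime, and the same holds for every other non-superkey FD, so 3NF still holds.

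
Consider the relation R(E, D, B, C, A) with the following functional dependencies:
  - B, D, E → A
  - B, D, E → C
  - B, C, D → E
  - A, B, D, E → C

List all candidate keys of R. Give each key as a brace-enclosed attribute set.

{B, C, D}, {B, D, E}

{B, D} never appear on the right of any FD, so every key must include all of them.
{B, C, D}⁺ = {A, B, C, D, E} — all of the relation — so {B, C, D} is a candidate key.
{B, D, E}⁺ = {A, B, C, D, E} — all of the relation — so {B, D, E} is a candidate key.
Any other superkey properly contains one of these, so there are no further candidate keys.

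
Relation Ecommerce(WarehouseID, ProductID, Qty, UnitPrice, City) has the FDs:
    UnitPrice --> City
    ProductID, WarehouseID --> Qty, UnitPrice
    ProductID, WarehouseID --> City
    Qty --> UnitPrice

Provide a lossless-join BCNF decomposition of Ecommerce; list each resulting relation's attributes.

{City, UnitPrice}; {ProductID, Qty, WarehouseID}; {Qty, UnitPrice}

Candidate key of the original relation: {ProductID, WarehouseID}.
{City, ProductID, Qty, UnitPrice, WarehouseID}: {UnitPrice} determines {City, UnitPrice} here but is not a superkey — split on UnitPrice --> City, giving {City, UnitPrice} and {ProductID, Qty, UnitPrice, WarehouseID}.
{City, UnitPrice} has no BCNF violation.
{ProductID, Qty, UnitPrice, WarehouseID}: {Qty} determines {Qty, UnitPrice} here but is not a superkey — split on Qty --> UnitPrice, giving {Qty, UnitPrice} and {ProductID, Qty, WarehouseID}.
{Qty, UnitPrice} has no BCNF violation.
{ProductID, Qty, WarehouseID} has no BCNF violation.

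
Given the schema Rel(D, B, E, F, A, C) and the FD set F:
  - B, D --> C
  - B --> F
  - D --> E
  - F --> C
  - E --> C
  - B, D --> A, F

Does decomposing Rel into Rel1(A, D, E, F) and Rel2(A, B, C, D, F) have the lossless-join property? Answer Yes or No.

The shared attributes are {A, D, F} and {A, D, F}⁺ = {A, C, D, E, F}.
This includes all of Rel1, so the common attributes are a superkey of Rel1 — the join is lossless.

Yes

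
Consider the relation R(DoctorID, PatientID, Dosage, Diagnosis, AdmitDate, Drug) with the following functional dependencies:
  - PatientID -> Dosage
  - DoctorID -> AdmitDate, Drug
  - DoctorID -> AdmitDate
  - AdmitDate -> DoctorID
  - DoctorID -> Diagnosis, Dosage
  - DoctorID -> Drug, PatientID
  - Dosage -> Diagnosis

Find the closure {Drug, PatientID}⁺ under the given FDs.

{Diagnosis, Dosage, Drug, PatientID}

Start with {Drug, PatientID}.
PatientID -> Dosage applies; add {Dosage} → now {Dosage, Drug, PatientID}.
Dosage -> Diagnosis applies; add {Diagnosis} → now {Diagnosis, Dosage, Drug, PatientID}.
No further FD applies.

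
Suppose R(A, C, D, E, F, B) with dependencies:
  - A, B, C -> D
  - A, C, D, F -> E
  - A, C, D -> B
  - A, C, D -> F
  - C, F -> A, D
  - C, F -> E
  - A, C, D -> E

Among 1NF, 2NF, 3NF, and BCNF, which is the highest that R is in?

BCNF

Candidate keys: {A, B, C}, {A, C, D}, {C, F}. Prime attributes: {A, B, C, D, F}.
Each dependency's left side is a superkey — BCNF holds.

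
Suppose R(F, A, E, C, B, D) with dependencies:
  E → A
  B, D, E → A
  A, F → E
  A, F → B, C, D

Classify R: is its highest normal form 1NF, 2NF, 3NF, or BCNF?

3NF

Candidate keys: {A, F}, {E, F}. Prime attributes: {A, E, F}.
E → A: {E}⁺ = {A, E}, which is not all of the attributes, so the left side is not a superkey — BCNF is violated.
Its right-hand attributes {A} are all prime, as are those of every other non-superkey FD — the relation is in 3NF.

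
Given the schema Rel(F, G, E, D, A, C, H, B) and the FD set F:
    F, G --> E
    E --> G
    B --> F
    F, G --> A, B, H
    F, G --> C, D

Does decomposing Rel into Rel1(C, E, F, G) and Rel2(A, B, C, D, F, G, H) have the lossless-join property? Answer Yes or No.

Yes

Rel1 ∩ Rel2 = {C, F, G}; its closure under F is {A, B, C, D, E, F, G, H}.
Rel1 is contained in that closure, so Rel1 ∩ Rel2 --> Rel1 holds and the join is lossless.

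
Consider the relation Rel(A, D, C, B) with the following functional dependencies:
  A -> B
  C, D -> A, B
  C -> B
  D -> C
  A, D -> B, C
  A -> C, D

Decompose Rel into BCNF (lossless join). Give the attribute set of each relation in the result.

Candidate keys of the original relation: {A}, {D}.
Within {A, B, C, D}: {C}⁺ ∩ {A, B, C, D} = {B, C}, not the whole set, so C -> B violates BCNF; decompose into {B, C} and {A, C, D}.
{B, C} has no BCNF violation.
{A, C, D} has no BCNF violation.

{A, C, D}; {B, C}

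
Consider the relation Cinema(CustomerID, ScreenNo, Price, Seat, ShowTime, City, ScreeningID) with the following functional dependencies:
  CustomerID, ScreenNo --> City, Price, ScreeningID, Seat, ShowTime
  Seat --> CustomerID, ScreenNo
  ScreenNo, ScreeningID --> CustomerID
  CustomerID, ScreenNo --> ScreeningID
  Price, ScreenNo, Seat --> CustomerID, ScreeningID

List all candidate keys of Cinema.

{Seat}⁺ = {City, CustomerID, Price, ScreenNo, ScreeningID, Seat, ShowTime} — all of the relation — so {Seat} is a candidate key.
{CustomerID, ScreenNo}⁺ = {City, CustomerID, Price, ScreenNo, ScreeningID, Seat, ShowTime} — all of the relation — so {CustomerID, ScreenNo} is a candidate key.
{ScreenNo, ScreeningID}⁺ = {City, CustomerID, Price, ScreenNo, ScreeningID, Seat, ShowTime} — all of the relation — so {ScreenNo, ScreeningID} is a candidate key.
Any other superkey properly contains one of these, so there are no further candidate keys.

{CustomerID, ScreenNo}, {ScreenNo, ScreeningID}, {Seat}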